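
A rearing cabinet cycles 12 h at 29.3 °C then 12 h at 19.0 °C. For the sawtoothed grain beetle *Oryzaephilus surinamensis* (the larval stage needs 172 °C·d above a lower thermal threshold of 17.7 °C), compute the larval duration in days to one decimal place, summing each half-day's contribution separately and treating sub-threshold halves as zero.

26.7 days

Day half: max(0, 29.3 − 17.7) × 0.5 = 11.6 × 0.5 = 5.80 DD.
Night half: max(0, 19.0 − 17.7) × 0.5 = 1.3 × 0.5 = 0.65 DD.
Per 24 h: 6.45 DD/day.
Duration = 172 / 6.45 = 26.667 ≈ 26.7 days.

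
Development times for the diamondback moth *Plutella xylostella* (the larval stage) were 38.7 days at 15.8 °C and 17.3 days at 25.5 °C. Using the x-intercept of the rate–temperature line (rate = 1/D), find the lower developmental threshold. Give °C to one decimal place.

8.0 °C

Equal thermal constants: D₁(T₁ − T_b) = D₂(T₂ − T_b).
38.7·(15.8 − T_b) = 17.3·(25.5 − T_b)
T_b = (38.7·15.8 − 17.3·25.5) / (38.7 − 17.3) = 170.31 / 21.4 = 7.958 °C ≈ 8.0 °C.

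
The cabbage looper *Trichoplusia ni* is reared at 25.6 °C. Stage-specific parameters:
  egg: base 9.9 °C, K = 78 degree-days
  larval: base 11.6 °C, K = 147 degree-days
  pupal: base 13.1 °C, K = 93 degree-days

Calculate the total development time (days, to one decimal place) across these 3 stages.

egg: 78 / (25.6 − 9.9) = 78 / 15.7 = 4.968 d.
larval: 147 / (25.6 − 11.6) = 147 / 14.0 = 10.500 d.
pupal: 93 / (25.6 − 13.1) = 93 / 12.5 = 7.440 d.
Sum = 22.908 ≈ 22.9 days.

22.9 days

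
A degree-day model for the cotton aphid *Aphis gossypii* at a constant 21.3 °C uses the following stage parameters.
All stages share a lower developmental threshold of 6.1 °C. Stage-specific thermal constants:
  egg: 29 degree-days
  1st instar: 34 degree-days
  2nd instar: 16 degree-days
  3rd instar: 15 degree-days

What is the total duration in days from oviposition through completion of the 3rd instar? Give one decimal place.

Daily accumulation at 21.3 °C = 21.3 − 6.1 = 15.2 DD/day.
Total K = 29 + 34 + 16 + 15 = 94 DD.
Total duration = 94 / 15.2 = 6.184 ≈ 6.2 days.

6.2 days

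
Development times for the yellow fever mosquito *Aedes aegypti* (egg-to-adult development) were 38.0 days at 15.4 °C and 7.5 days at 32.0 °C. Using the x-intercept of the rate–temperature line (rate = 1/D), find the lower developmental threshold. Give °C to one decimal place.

Linear rate model ⇒ the product D·(T − T_b) is constant across temperatures.
38.0·(15.4 − T_b) = 7.5·(32.0 − T_b)
T_b = (38.0·15.4 − 7.5·32.0) / (38.0 − 7.5) = 345.20 / 30.5 = 11.318 °C ≈ 11.3 °C.

11.3 °C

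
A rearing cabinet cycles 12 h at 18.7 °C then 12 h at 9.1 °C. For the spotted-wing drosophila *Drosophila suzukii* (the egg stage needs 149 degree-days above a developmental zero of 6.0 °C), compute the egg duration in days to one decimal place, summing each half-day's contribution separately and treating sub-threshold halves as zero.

Day half: max(0, 18.7 − 6.0) × 0.5 = 12.7 × 0.5 = 6.35 DD.
Night half: max(0, 9.1 − 6.0) × 0.5 = 3.1 × 0.5 = 1.55 DD.
Per 24 h: 7.90 DD/day.
Duration = 149 / 7.90 = 18.861 ≈ 18.9 days.

18.9 days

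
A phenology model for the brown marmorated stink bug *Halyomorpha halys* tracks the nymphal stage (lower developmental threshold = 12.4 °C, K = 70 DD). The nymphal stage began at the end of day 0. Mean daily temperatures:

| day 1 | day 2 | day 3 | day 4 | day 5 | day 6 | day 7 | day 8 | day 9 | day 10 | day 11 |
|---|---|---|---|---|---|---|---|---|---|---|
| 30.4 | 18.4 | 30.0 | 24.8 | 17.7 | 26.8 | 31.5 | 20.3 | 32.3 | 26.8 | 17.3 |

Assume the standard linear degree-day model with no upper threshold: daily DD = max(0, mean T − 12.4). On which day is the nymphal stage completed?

Daily DD above 12.4 °C: 18.0, 6.0, 17.6, 12.4, 5.3, 14.4, 19.1, 7.9, 19.9, 14.4, 4.9.
Cumulative: 18.0, 24.0, 41.6, 54.0, 59.3, 73.7, 92.8, 100.7, 120.6, 135.0, 139.9.
The total first reaches 70 DD on day 6.

day 6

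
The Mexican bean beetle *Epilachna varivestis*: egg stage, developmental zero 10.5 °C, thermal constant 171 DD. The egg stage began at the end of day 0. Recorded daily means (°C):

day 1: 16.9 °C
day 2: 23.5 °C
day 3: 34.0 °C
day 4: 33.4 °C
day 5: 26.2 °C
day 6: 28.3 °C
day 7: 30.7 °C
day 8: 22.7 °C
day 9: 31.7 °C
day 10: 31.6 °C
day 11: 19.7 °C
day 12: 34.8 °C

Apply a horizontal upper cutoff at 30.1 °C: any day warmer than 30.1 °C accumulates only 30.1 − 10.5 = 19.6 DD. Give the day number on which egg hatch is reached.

day 11

Daily DD above 10.5 °C (capped at 19.6): 6.4, 13.0, 19.6, 19.6, 15.7, 17.8, 19.6, 12.2, 19.6, 19.6, 9.2, 19.6.
Cumulative: 6.4, 19.4, 39.0, 58.6, 74.3, 92.1, 111.7, 123.9, 143.5, 163.1, 172.3, 191.9.
The total first reaches 171 DD on day 11.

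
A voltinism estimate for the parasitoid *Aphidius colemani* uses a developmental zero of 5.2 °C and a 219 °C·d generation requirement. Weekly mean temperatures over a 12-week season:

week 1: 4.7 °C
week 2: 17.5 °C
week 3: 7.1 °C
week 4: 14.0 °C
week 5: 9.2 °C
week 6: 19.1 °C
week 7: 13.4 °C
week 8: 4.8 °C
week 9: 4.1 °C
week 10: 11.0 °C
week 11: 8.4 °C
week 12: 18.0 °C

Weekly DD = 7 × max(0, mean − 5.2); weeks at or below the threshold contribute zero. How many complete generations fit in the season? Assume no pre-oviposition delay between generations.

Weekly DD (7 × max(0, T̄ − 5.2)): 0.0, 86.1, 13.3, 61.6, 28.0, 97.3, 57.4, 0.0, 0.0, 40.6, 22.4, 89.6.
Season total = 496.3 DD.
Complete generations = ⌊496.3 / 219⌋ = 2.

2 generations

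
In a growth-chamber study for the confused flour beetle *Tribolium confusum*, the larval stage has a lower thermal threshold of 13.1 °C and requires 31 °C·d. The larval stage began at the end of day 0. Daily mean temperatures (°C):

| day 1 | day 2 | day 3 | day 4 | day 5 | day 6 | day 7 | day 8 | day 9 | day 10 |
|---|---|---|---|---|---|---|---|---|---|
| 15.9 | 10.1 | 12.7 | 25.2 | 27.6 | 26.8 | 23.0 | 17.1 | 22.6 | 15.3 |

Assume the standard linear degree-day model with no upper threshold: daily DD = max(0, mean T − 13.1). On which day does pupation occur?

Daily DD above 13.1 °C: 2.8, 0.0, 0.0, 12.1, 14.5, 13.7, 9.9, 4.0, 9.5, 2.2.
Cumulative: 2.8, 2.8, 2.8, 14.9, 29.4, 43.1, 53.0, 57.0, 66.5, 68.7.
The total first reaches 31 DD on day 6.

day 6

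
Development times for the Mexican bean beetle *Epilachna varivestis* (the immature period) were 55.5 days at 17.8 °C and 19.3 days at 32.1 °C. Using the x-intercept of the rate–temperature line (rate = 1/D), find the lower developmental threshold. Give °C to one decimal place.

10.2 °C

Under the model K = D·(T − T_b), so D₁·(T₁ − T_b) = D₂·(T₂ − T_b).
55.5·(17.8 − T_b) = 19.3·(32.1 − T_b)
T_b = (55.5·17.8 − 19.3·32.1) / (55.5 − 19.3) = 368.37 / 36.2 = 10.176 °C ≈ 10.2 °C.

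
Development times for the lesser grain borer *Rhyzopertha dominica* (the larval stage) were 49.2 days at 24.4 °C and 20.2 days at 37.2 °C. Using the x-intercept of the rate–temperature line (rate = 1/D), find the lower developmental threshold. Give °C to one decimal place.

15.5 °C

Under the model K = D·(T − T_b), so D₁·(T₁ − T_b) = D₂·(T₂ − T_b).
49.2·(24.4 − T_b) = 20.2·(37.2 − T_b)
T_b = (49.2·24.4 − 20.2·37.2) / (49.2 − 20.2) = 449.04 / 29.0 = 15.484 °C ≈ 15.5 °C.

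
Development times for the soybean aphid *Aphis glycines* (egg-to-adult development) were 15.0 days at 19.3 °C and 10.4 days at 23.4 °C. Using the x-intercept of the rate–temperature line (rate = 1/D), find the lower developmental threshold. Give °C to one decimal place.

Equal thermal constants: D₁(T₁ − T_b) = D₂(T₂ − T_b).
15.0·(19.3 − T_b) = 10.4·(23.4 − T_b)
T_b = (15.0·19.3 − 10.4·23.4) / (15.0 − 10.4) = 46.14 / 4.6 = 10.030 °C ≈ 10.0 °C.

10.0 °C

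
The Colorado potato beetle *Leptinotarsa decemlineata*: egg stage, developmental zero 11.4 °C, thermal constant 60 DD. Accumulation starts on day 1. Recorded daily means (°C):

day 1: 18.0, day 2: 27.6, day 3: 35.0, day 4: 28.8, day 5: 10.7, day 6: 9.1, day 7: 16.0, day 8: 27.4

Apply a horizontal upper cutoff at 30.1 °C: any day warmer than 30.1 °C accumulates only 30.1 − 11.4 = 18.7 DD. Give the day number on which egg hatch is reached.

Daily DD above 11.4 °C (capped at 18.7): 6.6, 16.2, 18.7, 17.4, 0.0, 0.0, 4.6, 16.0.
Cumulative: 6.6, 22.8, 41.5, 58.9, 58.9, 58.9, 63.5, 79.5.
The total first reaches 60 DD on day 7.

day 7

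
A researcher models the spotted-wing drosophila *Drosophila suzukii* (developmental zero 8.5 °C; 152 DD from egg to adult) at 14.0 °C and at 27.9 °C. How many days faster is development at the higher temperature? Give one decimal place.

19.8 days

At 14.0 °C: 152 / (14.0 − 8.5) = 152 / 5.5 = 27.636 d.
At 27.9 °C: 152 / (27.9 − 8.5) = 152 / 19.4 = 7.835 d.
Difference = |27.636 − 7.835| = 19.801 ≈ 19.8 days.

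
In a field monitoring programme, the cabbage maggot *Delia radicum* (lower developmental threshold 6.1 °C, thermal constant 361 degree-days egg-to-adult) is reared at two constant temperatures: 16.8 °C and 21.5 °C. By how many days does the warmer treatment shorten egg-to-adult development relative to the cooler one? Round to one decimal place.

10.3 days

At 16.8 °C: 361 / (16.8 − 6.1) = 361 / 10.7 = 33.738 d.
At 21.5 °C: 361 / (21.5 − 6.1) = 361 / 15.4 = 23.442 d.
Difference = |33.738 − 23.442| = 10.297 ≈ 10.3 days.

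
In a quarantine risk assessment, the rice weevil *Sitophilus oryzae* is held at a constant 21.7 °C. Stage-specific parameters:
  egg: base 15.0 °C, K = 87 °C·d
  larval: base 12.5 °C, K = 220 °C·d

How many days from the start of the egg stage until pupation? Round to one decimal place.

egg: 87 / (21.7 − 15.0) = 87 / 6.7 = 12.985 d.
larval: 220 / (21.7 − 12.5) = 220 / 9.2 = 23.913 d.
Sum = 36.898 ≈ 36.9 days.

36.9 days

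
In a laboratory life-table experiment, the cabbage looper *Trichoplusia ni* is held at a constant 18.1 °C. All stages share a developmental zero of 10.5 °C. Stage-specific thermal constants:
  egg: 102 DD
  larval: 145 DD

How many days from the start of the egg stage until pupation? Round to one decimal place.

Daily accumulation at 18.1 °C = 18.1 − 10.5 = 7.6 DD/day.
Total K = 102 + 145 = 247 DD.
Total duration = 247 / 7.6 = 32.500 ≈ 32.5 days.

32.5 days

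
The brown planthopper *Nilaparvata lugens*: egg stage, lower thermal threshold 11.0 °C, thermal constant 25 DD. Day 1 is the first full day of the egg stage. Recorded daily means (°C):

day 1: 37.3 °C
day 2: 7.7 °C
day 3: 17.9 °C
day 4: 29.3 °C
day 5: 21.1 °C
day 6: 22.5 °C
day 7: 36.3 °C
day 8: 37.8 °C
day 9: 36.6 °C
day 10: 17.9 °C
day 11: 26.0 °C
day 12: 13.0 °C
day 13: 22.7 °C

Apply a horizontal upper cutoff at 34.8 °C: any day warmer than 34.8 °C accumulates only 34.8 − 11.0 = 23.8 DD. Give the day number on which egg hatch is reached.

day 3

Daily DD above 11.0 °C (capped at 23.8): 23.8, 0.0, 6.9, 18.3, 10.1, 11.5, 23.8, 23.8, 23.8, 6.9, 15.0, 2.0, 11.7.
Cumulative: 23.8, 23.8, 30.7, 49.0, 59.1, 70.6, 94.4, 118.2, 142.0, 148.9, 163.9, 165.9, 177.6.
The total first reaches 25 DD on day 3.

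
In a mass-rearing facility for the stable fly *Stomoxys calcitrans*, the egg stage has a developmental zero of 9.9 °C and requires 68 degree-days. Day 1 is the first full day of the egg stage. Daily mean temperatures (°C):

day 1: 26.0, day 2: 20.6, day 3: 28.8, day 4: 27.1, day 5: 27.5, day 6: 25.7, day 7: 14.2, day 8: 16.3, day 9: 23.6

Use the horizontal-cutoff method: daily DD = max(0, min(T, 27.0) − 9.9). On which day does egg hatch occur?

Daily DD above 9.9 °C (capped at 17.1): 16.1, 10.7, 17.1, 17.1, 17.1, 15.8, 4.3, 6.4, 13.7.
Cumulative: 16.1, 26.8, 43.9, 61.0, 78.1, 93.9, 98.2, 104.6, 118.3.
The total first reaches 68 DD on day 5.

day 5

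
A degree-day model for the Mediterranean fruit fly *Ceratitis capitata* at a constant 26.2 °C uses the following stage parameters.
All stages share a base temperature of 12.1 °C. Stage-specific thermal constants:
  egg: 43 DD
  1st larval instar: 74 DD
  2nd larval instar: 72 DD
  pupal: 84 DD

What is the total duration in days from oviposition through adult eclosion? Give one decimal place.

Daily accumulation at 26.2 °C = 26.2 − 12.1 = 14.1 DD/day.
Total K = 43 + 74 + 72 + 84 = 273 DD.
Total duration = 273 / 14.1 = 19.362 ≈ 19.4 days.

19.4 days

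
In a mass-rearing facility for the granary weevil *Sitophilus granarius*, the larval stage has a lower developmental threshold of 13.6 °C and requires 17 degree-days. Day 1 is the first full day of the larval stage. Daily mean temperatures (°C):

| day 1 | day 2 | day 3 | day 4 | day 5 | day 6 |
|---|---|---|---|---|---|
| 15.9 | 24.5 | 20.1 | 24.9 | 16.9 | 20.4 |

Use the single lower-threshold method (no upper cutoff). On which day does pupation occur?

day 3

Daily DD above 13.6 °C: 2.3, 10.9, 6.5, 11.3, 3.3, 6.8.
Cumulative: 2.3, 13.2, 19.7, 31.0, 34.3, 41.1.
The total first reaches 17 DD on day 3.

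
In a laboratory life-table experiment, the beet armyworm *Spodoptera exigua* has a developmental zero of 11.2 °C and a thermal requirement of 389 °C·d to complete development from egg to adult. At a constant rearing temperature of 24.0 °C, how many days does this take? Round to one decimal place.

Daily accumulation = 24.0 − 11.2 = 12.8 DD/day.
Duration = 389 / 12.8 = 30.391 ≈ 30.4 days.

30.4 days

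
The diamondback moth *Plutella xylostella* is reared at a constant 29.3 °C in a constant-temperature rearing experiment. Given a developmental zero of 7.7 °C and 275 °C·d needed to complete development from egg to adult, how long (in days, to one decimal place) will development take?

12.7 days

Daily accumulation = 29.3 − 7.7 = 21.6 DD/day.
Duration = 275 / 21.6 = 12.731 ≈ 12.7 days.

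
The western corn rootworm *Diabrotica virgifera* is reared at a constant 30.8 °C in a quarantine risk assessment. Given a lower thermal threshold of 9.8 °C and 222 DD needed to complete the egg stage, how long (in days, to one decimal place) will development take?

Daily accumulation = 30.8 − 9.8 = 21.0 DD/day.
Duration = 222 / 21.0 = 10.571 ≈ 10.6 days.

10.6 days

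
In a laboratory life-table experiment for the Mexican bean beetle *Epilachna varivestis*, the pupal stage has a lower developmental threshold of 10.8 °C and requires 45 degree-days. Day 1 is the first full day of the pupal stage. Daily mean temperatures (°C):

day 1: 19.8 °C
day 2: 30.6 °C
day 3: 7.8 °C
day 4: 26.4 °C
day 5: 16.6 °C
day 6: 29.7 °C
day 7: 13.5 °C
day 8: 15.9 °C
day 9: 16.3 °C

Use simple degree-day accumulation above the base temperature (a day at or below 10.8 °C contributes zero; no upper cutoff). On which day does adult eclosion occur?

day 5

Daily DD above 10.8 °C: 9.0, 19.8, 0.0, 15.6, 5.8, 18.9, 2.7, 5.1, 5.5.
Cumulative: 9.0, 28.8, 28.8, 44.4, 50.2, 69.1, 71.8, 76.9, 82.4.
The total first reaches 45 DD on day 5.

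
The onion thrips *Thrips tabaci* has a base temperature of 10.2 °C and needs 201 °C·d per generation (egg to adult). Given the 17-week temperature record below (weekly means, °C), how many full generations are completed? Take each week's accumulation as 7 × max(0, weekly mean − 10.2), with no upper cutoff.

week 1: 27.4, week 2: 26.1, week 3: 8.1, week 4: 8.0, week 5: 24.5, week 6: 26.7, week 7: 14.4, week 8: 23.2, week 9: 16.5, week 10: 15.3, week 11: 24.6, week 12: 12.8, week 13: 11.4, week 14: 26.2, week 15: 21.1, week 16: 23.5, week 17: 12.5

5 generations

Weekly DD (7 × max(0, T̄ − 10.2)): 120.4, 111.3, 0.0, 0.0, 100.1, 115.5, 29.4, 91.0, 44.1, 35.7, 100.8, 18.2, 8.4, 112.0, 76.3, 93.1, 16.1.
Season total = 1072.4 DD.
Complete generations = ⌊1072.4 / 201⌋ = 5.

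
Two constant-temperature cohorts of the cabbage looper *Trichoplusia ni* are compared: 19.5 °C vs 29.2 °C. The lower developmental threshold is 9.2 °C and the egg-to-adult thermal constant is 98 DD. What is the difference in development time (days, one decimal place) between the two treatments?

4.6 days

At 19.5 °C: 98 / (19.5 − 9.2) = 98 / 10.3 = 9.515 d.
At 29.2 °C: 98 / (29.2 − 9.2) = 98 / 20.0 = 4.900 d.
Difference = |9.515 − 4.900| = 4.615 ≈ 4.6 days.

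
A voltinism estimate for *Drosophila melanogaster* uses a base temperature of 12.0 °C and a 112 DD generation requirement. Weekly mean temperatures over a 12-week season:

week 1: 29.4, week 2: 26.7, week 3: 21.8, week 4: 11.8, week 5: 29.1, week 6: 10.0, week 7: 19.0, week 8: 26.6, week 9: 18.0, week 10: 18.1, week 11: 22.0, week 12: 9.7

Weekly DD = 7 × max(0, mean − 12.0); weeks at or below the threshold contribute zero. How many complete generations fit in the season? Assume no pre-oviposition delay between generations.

6 generations

Weekly DD (7 × max(0, T̄ − 12.0)): 121.8, 102.9, 68.6, 0.0, 119.7, 0.0, 49.0, 102.2, 42.0, 42.7, 70.0, 0.0.
Season total = 718.9 DD.
Complete generations = ⌊718.9 / 112⌋ = 6.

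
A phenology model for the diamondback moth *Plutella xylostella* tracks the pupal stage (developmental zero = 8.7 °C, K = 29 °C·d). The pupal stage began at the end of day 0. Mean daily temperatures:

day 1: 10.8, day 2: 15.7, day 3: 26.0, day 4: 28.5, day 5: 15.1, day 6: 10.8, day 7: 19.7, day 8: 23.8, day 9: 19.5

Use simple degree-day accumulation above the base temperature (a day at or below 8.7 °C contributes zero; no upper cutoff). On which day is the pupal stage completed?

Daily DD above 8.7 °C: 2.1, 7.0, 17.3, 19.8, 6.4, 2.1, 11.0, 15.1, 10.8.
Cumulative: 2.1, 9.1, 26.4, 46.2, 52.6, 54.7, 65.7, 80.8, 91.6.
The total first reaches 29 DD on day 4.

day 4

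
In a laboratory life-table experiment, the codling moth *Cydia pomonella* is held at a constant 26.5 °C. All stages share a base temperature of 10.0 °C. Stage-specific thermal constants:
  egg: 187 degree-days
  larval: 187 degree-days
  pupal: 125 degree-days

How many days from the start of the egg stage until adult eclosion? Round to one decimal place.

Daily accumulation at 26.5 °C = 26.5 − 10.0 = 16.5 DD/day.
Total K = 187 + 187 + 125 = 499 DD.
Total duration = 499 / 16.5 = 30.242 ≈ 30.2 days.

30.2 days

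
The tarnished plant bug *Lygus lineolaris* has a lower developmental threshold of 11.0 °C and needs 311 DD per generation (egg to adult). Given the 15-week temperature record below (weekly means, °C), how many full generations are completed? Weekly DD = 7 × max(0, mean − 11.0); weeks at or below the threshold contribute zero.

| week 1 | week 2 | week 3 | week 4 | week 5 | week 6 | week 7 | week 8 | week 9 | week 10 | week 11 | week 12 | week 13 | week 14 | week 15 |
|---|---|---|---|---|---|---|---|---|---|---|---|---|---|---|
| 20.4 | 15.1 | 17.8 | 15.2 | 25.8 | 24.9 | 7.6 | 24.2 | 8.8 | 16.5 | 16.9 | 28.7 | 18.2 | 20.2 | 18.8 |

Weekly DD (7 × max(0, T̄ − 11.0)): 65.8, 28.7, 47.6, 29.4, 103.6, 97.3, 0.0, 92.4, 0.0, 38.5, 41.3, 123.9, 50.4, 64.4, 54.6.
Season total = 837.9 DD.
Complete generations = ⌊837.9 / 311⌋ = 2.

2 generations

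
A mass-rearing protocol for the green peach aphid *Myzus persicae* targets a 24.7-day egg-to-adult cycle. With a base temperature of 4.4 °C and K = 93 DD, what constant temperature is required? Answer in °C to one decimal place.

8.2 °C

Required daily accumulation = 93 / 24.7 = 3.765 DD/day.
T = T_base + 3.765 = 4.4 + 3.765 = 8.165 ≈ 8.2 °C.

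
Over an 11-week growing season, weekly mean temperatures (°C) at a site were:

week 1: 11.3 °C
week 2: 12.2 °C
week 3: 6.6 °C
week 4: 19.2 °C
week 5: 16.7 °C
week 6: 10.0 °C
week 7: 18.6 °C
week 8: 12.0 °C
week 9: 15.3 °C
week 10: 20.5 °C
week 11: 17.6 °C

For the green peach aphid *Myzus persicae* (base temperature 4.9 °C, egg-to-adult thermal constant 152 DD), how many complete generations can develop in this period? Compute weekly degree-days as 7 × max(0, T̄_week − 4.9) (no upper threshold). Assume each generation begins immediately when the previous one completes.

Weekly DD (7 × max(0, T̄ − 4.9)): 44.8, 51.1, 11.9, 100.1, 82.6, 35.7, 95.9, 49.7, 72.8, 109.2, 88.9.
Season total = 742.7 DD.
Complete generations = ⌊742.7 / 152⌋ = 4.

4 generations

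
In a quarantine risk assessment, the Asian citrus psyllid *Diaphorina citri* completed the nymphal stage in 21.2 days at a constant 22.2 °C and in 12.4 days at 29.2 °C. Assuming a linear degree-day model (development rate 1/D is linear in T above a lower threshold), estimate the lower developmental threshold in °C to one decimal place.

Equal thermal constants: D₁(T₁ − T_b) = D₂(T₂ − T_b).
21.2·(22.2 − T_b) = 12.4·(29.2 − T_b)
T_b = (21.2·22.2 − 12.4·29.2) / (21.2 − 12.4) = 108.56 / 8.8 = 12.336 °C ≈ 12.3 °C.

12.3 °C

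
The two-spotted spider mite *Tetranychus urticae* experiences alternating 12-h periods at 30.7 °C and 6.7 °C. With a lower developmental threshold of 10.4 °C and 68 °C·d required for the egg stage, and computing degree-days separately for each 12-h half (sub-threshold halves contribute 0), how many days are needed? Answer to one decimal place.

6.7 days

Day half: max(0, 30.7 − 10.4) × 0.5 = 20.3 × 0.5 = 10.15 DD.
Night half: max(0, 6.7 − 10.4) × 0.5 = 0.0 × 0.5 = 0.00 DD.
Per 24 h: 10.15 DD/day.
Duration = 68 / 10.15 = 6.700 ≈ 6.7 days.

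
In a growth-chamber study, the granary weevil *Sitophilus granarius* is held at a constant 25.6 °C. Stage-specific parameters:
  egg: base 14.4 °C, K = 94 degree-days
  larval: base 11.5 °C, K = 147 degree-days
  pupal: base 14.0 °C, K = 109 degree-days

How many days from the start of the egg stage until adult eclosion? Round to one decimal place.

28.2 days

egg: 94 / (25.6 − 14.4) = 94 / 11.2 = 8.393 d.
larval: 147 / (25.6 − 11.5) = 147 / 14.1 = 10.426 d.
pupal: 109 / (25.6 − 14.0) = 109 / 11.6 = 9.397 d.
Sum = 28.215 ≈ 28.2 days.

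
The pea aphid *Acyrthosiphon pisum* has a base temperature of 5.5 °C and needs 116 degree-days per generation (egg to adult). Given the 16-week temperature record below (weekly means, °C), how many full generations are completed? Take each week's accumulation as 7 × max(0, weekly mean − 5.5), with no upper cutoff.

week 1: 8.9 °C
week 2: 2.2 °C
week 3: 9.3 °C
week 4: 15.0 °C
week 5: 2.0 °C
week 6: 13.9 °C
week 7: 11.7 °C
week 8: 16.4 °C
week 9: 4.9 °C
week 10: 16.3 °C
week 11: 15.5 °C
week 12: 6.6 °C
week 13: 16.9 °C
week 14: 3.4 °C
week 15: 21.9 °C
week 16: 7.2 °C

5 generations

Weekly DD (7 × max(0, T̄ − 5.5)): 23.8, 0.0, 26.6, 66.5, 0.0, 58.8, 43.4, 76.3, 0.0, 75.6, 70.0, 7.7, 79.8, 0.0, 114.8, 11.9.
Season total = 655.2 DD.
Complete generations = ⌊655.2 / 116⌋ = 5.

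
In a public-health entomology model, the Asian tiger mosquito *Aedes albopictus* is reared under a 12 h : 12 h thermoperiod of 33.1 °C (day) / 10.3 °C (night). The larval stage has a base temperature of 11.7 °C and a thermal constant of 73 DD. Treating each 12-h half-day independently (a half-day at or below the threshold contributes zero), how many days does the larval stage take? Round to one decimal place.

6.8 days

Day half: max(0, 33.1 − 11.7) × 0.5 = 21.4 × 0.5 = 10.70 DD.
Night half: max(0, 10.3 − 11.7) × 0.5 = 0.0 × 0.5 = 0.00 DD.
Per 24 h: 10.70 DD/day.
Duration = 73 / 10.70 = 6.822 ≈ 6.8 days.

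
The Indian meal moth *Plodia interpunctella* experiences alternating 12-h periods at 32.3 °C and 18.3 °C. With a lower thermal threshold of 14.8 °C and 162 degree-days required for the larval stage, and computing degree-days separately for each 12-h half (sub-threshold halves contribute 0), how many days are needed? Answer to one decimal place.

Day half: max(0, 32.3 − 14.8) × 0.5 = 17.5 × 0.5 = 8.75 DD.
Night half: max(0, 18.3 − 14.8) × 0.5 = 3.5 × 0.5 = 1.75 DD.
Per 24 h: 10.50 DD/day.
Duration = 162 / 10.50 = 15.429 ≈ 15.4 days.

15.4 days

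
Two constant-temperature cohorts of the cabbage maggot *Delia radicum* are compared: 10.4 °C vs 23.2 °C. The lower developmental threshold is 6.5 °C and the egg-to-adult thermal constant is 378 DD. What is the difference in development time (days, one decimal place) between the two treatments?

At 10.4 °C: 378 / (10.4 − 6.5) = 378 / 3.9 = 96.923 d.
At 23.2 °C: 378 / (23.2 − 6.5) = 378 / 16.7 = 22.635 d.
Difference = |96.923 − 22.635| = 74.288 ≈ 74.3 days.

74.3 days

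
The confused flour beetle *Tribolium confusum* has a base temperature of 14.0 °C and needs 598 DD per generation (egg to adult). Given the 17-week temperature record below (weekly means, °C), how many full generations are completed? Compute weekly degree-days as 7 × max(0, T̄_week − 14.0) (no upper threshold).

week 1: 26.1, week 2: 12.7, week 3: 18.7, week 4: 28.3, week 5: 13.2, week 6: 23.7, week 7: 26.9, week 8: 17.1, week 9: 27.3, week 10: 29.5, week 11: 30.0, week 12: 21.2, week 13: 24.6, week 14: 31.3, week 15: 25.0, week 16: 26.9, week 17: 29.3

2 generations

Weekly DD (7 × max(0, T̄ − 14.0)): 84.7, 0.0, 32.9, 100.1, 0.0, 67.9, 90.3, 21.7, 93.1, 108.5, 112.0, 50.4, 74.2, 121.1, 77.0, 90.3, 107.1.
Season total = 1231.3 DD.
Complete generations = ⌊1231.3 / 598⌋ = 2.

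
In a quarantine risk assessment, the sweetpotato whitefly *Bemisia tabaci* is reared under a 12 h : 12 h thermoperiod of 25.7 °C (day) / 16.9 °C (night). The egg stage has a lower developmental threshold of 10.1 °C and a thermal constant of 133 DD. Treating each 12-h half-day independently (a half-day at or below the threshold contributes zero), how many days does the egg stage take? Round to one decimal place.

11.9 days

Day half: max(0, 25.7 − 10.1) × 0.5 = 15.6 × 0.5 = 7.80 DD.
Night half: max(0, 16.9 − 10.1) × 0.5 = 6.8 × 0.5 = 3.40 DD.
Per 24 h: 11.20 DD/day.
Duration = 133 / 11.20 = 11.875 ≈ 11.9 days.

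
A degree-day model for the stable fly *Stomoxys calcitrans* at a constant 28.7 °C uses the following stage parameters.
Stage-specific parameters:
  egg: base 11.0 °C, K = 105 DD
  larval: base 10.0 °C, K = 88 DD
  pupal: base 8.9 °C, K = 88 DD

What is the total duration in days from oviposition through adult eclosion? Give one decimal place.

15.1 days

egg: 105 / (28.7 − 11.0) = 105 / 17.7 = 5.932 d.
larval: 88 / (28.7 − 10.0) = 88 / 18.7 = 4.706 d.
pupal: 88 / (28.7 − 8.9) = 88 / 19.8 = 4.444 d.
Sum = 15.083 ≈ 15.1 days.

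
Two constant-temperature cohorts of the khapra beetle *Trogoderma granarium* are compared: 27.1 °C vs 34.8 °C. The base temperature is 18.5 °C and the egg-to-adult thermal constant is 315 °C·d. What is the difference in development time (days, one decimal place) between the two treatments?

17.3 days

At 27.1 °C: 315 / (27.1 − 18.5) = 315 / 8.6 = 36.628 d.
At 34.8 °C: 315 / (34.8 − 18.5) = 315 / 16.3 = 19.325 d.
Difference = |36.628 − 19.325| = 17.303 ≈ 17.3 days.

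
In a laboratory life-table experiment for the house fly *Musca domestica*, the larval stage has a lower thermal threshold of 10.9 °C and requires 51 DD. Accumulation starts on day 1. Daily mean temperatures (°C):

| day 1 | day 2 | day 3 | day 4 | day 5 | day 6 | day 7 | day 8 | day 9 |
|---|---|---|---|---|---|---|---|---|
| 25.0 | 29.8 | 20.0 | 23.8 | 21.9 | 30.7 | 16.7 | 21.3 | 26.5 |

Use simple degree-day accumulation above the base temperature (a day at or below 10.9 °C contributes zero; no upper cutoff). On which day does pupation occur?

Daily DD above 10.9 °C: 14.1, 18.9, 9.1, 12.9, 11.0, 19.8, 5.8, 10.4, 15.6.
Cumulative: 14.1, 33.0, 42.1, 55.0, 66.0, 85.8, 91.6, 102.0, 117.6.
The total first reaches 51 DD on day 4.

day 4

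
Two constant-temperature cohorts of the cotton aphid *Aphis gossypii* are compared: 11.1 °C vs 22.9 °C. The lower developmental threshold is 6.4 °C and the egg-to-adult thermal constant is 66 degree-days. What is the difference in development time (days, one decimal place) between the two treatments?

At 11.1 °C: 66 / (11.1 − 6.4) = 66 / 4.7 = 14.043 d.
At 22.9 °C: 66 / (22.9 − 6.4) = 66 / 16.5 = 4.000 d.
Difference = |14.043 − 4.000| = 10.043 ≈ 10.0 days.

10.0 days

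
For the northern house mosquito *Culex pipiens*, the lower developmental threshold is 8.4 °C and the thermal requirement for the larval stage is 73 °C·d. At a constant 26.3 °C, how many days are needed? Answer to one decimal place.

Daily accumulation = 26.3 − 8.4 = 17.9 DD/day.
Duration = 73 / 17.9 = 4.078 ≈ 4.1 days.

4.1 days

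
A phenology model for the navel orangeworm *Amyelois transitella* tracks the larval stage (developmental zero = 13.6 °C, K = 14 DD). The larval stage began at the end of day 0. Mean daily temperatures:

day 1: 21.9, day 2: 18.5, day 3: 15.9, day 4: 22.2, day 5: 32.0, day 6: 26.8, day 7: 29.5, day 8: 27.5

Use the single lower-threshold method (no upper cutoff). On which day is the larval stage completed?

day 3

Daily DD above 13.6 °C: 8.3, 4.9, 2.3, 8.6, 18.4, 13.2, 15.9, 13.9.
Cumulative: 8.3, 13.2, 15.5, 24.1, 42.5, 55.7, 71.6, 85.5.
The total first reaches 14 DD on day 3.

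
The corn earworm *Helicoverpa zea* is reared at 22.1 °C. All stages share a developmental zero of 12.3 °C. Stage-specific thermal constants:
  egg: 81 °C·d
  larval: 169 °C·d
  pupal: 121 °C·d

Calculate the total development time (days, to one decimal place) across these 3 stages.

37.9 days

Daily accumulation at 22.1 °C = 22.1 − 12.3 = 9.8 DD/day.
Total K = 81 + 169 + 121 = 371 DD.
Total duration = 371 / 9.8 = 37.857 ≈ 37.9 days.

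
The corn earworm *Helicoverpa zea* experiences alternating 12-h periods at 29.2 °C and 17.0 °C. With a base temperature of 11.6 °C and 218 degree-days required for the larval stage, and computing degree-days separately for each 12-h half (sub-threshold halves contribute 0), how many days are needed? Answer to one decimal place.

Day half: max(0, 29.2 − 11.6) × 0.5 = 17.6 × 0.5 = 8.80 DD.
Night half: max(0, 17.0 − 11.6) × 0.5 = 5.4 × 0.5 = 2.70 DD.
Per 24 h: 11.50 DD/day.
Duration = 218 / 11.50 = 18.957 ≈ 19.0 days.

19.0 days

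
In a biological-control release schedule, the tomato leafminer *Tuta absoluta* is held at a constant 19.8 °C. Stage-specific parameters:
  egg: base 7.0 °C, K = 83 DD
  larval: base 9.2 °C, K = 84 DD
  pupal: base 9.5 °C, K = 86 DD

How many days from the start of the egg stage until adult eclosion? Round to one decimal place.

22.8 days

egg: 83 / (19.8 − 7.0) = 83 / 12.8 = 6.484 d.
larval: 84 / (19.8 − 9.2) = 84 / 10.6 = 7.925 d.
pupal: 86 / (19.8 − 9.5) = 86 / 10.3 = 8.350 d.
Sum = 22.758 ≈ 22.8 days.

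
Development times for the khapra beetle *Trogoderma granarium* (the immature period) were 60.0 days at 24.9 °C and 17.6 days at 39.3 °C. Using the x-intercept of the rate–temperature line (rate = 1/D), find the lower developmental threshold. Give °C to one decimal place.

Equal thermal constants: D₁(T₁ − T_b) = D₂(T₂ − T_b).
60.0·(24.9 − T_b) = 17.6·(39.3 − T_b)
T_b = (60.0·24.9 − 17.6·39.3) / (60.0 − 17.6) = 802.32 / 42.4 = 18.923 °C ≈ 18.9 °C.

18.9 °C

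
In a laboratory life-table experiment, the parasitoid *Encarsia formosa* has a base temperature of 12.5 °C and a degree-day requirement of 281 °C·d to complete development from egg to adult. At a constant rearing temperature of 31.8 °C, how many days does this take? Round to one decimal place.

Daily accumulation = 31.8 − 12.5 = 19.3 DD/day.
Duration = 281 / 19.3 = 14.560 ≈ 14.6 days.

14.6 days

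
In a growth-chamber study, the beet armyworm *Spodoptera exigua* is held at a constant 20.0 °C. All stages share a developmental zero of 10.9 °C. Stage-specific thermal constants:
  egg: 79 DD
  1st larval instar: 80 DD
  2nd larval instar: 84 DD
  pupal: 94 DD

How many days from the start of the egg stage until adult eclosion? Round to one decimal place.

Daily accumulation at 20.0 °C = 20.0 − 10.9 = 9.1 DD/day.
Total K = 79 + 80 + 84 + 94 = 337 DD.
Total duration = 337 / 9.1 = 37.033 ≈ 37.0 days.

37.0 days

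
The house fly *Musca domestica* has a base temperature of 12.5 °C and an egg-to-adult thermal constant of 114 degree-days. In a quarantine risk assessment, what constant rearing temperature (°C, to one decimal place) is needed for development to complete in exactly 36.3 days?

15.6 °C

Required daily accumulation = 114 / 36.3 = 3.140 DD/day.
T = T_base + 3.140 = 12.5 + 3.140 = 15.640 ≈ 15.6 °C.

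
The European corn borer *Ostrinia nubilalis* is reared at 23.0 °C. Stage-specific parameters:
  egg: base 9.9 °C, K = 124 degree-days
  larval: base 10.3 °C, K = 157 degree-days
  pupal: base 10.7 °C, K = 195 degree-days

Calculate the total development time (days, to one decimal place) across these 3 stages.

egg: 124 / (23.0 − 9.9) = 124 / 13.1 = 9.466 d.
larval: 157 / (23.0 − 10.3) = 157 / 12.7 = 12.362 d.
pupal: 195 / (23.0 − 10.7) = 195 / 12.3 = 15.854 d.
Sum = 37.682 ≈ 37.7 days.

37.7 days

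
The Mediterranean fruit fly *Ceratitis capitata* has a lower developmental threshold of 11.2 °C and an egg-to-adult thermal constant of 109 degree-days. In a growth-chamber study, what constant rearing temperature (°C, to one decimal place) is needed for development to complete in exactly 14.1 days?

Required daily accumulation = 109 / 14.1 = 7.730 DD/day.
T = T_base + 7.730 = 11.2 + 7.730 = 18.930 ≈ 18.9 °C.

18.9 °C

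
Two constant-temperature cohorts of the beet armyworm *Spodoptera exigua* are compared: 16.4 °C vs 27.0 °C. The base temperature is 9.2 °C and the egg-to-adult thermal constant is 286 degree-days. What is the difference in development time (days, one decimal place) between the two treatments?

23.7 days

At 16.4 °C: 286 / (16.4 − 9.2) = 286 / 7.2 = 39.722 d.
At 27.0 °C: 286 / (27.0 − 9.2) = 286 / 17.8 = 16.067 d.
Difference = |39.722 − 16.067| = 23.655 ≈ 23.7 days.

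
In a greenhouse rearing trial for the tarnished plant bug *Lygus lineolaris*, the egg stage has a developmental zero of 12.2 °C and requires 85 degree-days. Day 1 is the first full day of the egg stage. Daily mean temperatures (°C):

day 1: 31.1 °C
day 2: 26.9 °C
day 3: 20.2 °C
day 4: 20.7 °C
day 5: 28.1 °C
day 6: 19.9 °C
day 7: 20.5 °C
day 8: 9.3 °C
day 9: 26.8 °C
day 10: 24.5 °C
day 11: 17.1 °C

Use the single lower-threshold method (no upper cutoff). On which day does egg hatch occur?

day 9

Daily DD above 12.2 °C: 18.9, 14.7, 8.0, 8.5, 15.9, 7.7, 8.3, 0.0, 14.6, 12.3, 4.9.
Cumulative: 18.9, 33.6, 41.6, 50.1, 66.0, 73.7, 82.0, 82.0, 96.6, 108.9, 113.8.
The total first reaches 85 DD on day 9.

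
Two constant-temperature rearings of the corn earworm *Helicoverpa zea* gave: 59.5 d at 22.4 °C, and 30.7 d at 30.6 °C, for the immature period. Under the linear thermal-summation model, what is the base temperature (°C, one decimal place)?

13.7 °C

Equal thermal constants: D₁(T₁ − T_b) = D₂(T₂ − T_b).
59.5·(22.4 − T_b) = 30.7·(30.6 − T_b)
T_b = (59.5·22.4 − 30.7·30.6) / (59.5 − 30.7) = 393.38 / 28.8 = 13.659 °C ≈ 13.7 °C.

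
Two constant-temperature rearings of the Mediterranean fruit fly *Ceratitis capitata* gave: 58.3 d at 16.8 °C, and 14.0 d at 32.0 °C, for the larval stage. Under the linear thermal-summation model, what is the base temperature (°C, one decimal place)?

12.0 °C

Under the model K = D·(T − T_b), so D₁·(T₁ − T_b) = D₂·(T₂ − T_b).
58.3·(16.8 − T_b) = 14.0·(32.0 − T_b)
T_b = (58.3·16.8 − 14.0·32.0) / (58.3 − 14.0) = 531.44 / 44.3 = 11.996 °C ≈ 12.0 °C.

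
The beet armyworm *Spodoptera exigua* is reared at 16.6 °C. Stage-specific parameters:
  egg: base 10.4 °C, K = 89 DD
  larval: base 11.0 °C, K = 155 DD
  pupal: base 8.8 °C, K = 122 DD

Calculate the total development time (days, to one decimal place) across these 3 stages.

57.7 days

egg: 89 / (16.6 − 10.4) = 89 / 6.2 = 14.355 d.
larval: 155 / (16.6 − 11.0) = 155 / 5.6 = 27.679 d.
pupal: 122 / (16.6 − 8.8) = 122 / 7.8 = 15.641 d.
Sum = 57.674 ≈ 57.7 days.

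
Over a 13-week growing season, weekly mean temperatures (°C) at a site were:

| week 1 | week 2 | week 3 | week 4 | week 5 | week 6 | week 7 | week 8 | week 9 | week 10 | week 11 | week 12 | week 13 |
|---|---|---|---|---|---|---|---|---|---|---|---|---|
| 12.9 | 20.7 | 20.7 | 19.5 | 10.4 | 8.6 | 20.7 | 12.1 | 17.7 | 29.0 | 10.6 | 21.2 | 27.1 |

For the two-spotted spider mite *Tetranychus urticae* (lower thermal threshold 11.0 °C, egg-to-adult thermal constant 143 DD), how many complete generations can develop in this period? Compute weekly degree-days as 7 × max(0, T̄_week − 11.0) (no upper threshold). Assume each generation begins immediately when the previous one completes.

Weekly DD (7 × max(0, T̄ − 11.0)): 13.3, 67.9, 67.9, 59.5, 0.0, 0.0, 67.9, 7.7, 46.9, 126.0, 0.0, 71.4, 112.7.
Season total = 641.2 DD.
Complete generations = ⌊641.2 / 143⌋ = 4.

4 generations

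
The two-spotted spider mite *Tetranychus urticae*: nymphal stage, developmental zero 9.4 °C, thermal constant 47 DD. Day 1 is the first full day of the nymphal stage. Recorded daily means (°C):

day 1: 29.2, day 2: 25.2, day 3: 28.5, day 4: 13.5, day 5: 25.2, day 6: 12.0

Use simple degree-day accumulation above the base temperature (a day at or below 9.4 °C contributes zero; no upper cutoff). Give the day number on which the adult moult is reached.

day 3

Daily DD above 9.4 °C: 19.8, 15.8, 19.1, 4.1, 15.8, 2.6.
Cumulative: 19.8, 35.6, 54.7, 58.8, 74.6, 77.2.
The total first reaches 47 DD on day 3.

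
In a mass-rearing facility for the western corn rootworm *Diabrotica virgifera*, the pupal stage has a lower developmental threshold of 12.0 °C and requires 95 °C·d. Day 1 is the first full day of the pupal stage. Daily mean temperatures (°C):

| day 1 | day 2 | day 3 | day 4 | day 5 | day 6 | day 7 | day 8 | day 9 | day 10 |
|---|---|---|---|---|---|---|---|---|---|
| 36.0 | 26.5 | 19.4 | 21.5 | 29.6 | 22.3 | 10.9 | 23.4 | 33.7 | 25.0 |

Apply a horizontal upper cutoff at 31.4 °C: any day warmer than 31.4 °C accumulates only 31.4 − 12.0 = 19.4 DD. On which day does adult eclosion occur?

day 9

Daily DD above 12.0 °C (capped at 19.4): 19.4, 14.5, 7.4, 9.5, 17.6, 10.3, 0.0, 11.4, 19.4, 13.0.
Cumulative: 19.4, 33.9, 41.3, 50.8, 68.4, 78.7, 78.7, 90.1, 109.5, 122.5.
The total first reaches 95 DD on day 9.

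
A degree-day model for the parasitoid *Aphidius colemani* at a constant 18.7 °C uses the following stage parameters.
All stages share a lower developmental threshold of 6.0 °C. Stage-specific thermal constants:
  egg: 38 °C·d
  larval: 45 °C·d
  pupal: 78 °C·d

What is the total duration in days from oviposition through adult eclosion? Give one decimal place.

12.7 days

Daily accumulation at 18.7 °C = 18.7 − 6.0 = 12.7 DD/day.
Total K = 38 + 45 + 78 = 161 DD.
Total duration = 161 / 12.7 = 12.677 ≈ 12.7 days.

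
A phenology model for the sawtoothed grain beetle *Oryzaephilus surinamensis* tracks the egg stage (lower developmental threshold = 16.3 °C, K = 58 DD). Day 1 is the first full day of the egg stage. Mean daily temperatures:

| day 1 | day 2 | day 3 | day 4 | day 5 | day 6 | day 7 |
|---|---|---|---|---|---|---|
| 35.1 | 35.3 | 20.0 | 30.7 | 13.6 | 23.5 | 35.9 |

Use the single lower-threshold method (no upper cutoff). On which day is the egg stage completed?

Daily DD above 16.3 °C: 18.8, 19.0, 3.7, 14.4, 0.0, 7.2, 19.6.
Cumulative: 18.8, 37.8, 41.5, 55.9, 55.9, 63.1, 82.7.
The total first reaches 58 DD on day 6.

day 6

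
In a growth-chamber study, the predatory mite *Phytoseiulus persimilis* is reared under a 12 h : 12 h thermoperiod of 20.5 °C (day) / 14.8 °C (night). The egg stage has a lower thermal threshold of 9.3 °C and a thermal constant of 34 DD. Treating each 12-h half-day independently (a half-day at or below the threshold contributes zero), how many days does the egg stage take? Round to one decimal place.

4.1 days

Day half: max(0, 20.5 − 9.3) × 0.5 = 11.2 × 0.5 = 5.60 DD.
Night half: max(0, 14.8 − 9.3) × 0.5 = 5.5 × 0.5 = 2.75 DD.
Per 24 h: 8.35 DD/day.
Duration = 34 / 8.35 = 4.072 ≈ 4.1 days.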